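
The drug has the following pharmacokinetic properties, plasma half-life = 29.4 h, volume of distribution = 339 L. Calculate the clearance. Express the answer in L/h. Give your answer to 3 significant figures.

k = ln2 / t½ = 0.693147 / 29.4 = 0.02358 h⁻¹
CL = k × Vd = 0.02358 × 339 = 7.994 L/h

7.99 L/h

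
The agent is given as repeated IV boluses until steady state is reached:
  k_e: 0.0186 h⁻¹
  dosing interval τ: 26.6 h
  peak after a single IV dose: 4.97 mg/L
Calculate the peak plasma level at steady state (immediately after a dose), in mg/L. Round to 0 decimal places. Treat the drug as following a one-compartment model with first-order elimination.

13 mg/L

e^(−kτ) = e^(−0.01860 × 26.6) = 0.6097
Accumulation ratio R = 1 / (1 − e^(−kτ)) = 1 / (1 − 0.6097) = 2.562
Steady-state peak = C₀ × R = 4.97 × 2.562 = 12.73 mg/L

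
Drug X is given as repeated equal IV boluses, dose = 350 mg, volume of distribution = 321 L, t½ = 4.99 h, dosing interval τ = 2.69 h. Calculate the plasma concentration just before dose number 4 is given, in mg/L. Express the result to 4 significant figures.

1.622 mg/L

C₀ per dose = Dose / Vd = 350 / 321 = 1.090 mg/L
k = ln2 / t½ = 0.693147 / 4.99 = 0.1389 h⁻¹
Fraction remaining after one interval: r = e^(−kτ) = e^(−0.1389 × 2.69) = 0.6882
Before dose 4, 3 doses have been given (aged 1τ, 2τ, 3τ).
C_trough = C₀ × (r + r² + … + r^3) = C₀ × r(1−r^3)/(1−r)
        = 1.090 × 0.6882 × (1 − 0.3259) / (1 − 0.6882) = 1.622 mg/L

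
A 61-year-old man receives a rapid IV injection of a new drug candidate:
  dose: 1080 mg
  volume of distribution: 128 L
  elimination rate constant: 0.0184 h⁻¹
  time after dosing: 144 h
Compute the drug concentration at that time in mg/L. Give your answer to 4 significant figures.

0.5964 mg/L

C₀ = Dose / Vd = 1080 / 128 = 8.438 mg/L
C = C₀ · e^(−k·t) = 8.438 × e^(−0.01840 × 144)
  = 8.438 × 0.07068 = 0.5964 mg/L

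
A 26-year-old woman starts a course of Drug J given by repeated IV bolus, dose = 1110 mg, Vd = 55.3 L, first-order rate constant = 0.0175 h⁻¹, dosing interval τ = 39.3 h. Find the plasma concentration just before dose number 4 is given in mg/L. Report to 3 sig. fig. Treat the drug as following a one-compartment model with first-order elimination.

C₀ per dose = Dose / Vd = 1110 / 55.3 = 20.07 mg/L
Fraction remaining after one interval: r = e^(−kτ) = e^(−0.01750 × 39.3) = 0.5027
Before dose 4, 3 doses have been given (aged 1τ, 2τ, 3τ).
C_trough = C₀ × (r + r² + … + r^3) = C₀ × r(1−r^3)/(1−r)
        = 20.07 × 0.5027 × (1 − 0.1270) / (1 − 0.5027) = 17.71 mg/L

17.7 mg/L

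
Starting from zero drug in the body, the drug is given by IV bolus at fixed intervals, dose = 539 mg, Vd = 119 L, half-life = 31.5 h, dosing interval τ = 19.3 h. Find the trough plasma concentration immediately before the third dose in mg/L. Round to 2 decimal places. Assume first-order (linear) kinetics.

C₀ per dose = Dose / Vd = 539 / 119 = 4.529 mg/L
k = ln2 / t½ = 0.693147 / 31.5 = 0.02200 h⁻¹
Fraction remaining after one interval: r = e^(−kτ) = e^(−0.02200 × 19.3) = 0.6540
Before dose 3, 2 doses have been given (aged 1τ, 2τ).
C_trough = C₀ × (r + r²) = 4.529 × (0.6540 + 0.4277) = 4.899 mg/L

4.90 mg/L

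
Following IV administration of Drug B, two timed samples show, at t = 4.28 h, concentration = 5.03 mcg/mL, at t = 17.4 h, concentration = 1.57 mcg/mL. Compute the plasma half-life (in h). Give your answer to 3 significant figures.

7.81 h

k = ln(C₁/C₂) / (t₂ − t₁) = ln(5.03/1.57) / (17.4 − 4.28)
  = 1.164 / 13.12 = 0.08872 h⁻¹
t½ = ln2 / k = 0.693147 / 0.08872 = 7.813 h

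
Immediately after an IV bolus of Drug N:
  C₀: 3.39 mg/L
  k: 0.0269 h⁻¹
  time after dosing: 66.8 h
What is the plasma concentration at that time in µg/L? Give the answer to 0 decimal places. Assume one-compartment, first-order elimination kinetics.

562 µg/L

C = C₀ · e^(−k·t) = 3.390 × e^(−0.02690 × 66.8)
  = 3.390 × 0.1658 = 0.5621 mg/L
Convert: 0.5621 mg/L × 1000 = 562.1 µg/L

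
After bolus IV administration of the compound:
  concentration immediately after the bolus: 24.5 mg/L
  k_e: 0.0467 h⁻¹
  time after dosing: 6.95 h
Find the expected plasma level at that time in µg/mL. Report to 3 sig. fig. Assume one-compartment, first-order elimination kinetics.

17.7 µg/mL

C = C₀ · e^(−k·t) = 24.50 × e^(−0.04670 × 6.95)
  = 24.50 × 0.7228 = 17.71 mg/L
(17.71 mg/L = 17.71 µg/mL)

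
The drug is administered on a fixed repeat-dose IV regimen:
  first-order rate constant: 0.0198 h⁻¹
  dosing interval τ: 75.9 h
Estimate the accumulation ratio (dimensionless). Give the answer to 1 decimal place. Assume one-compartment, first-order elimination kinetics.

1.3

e^(−kτ) = e^(−0.01980 × 75.9) = 0.2225
Accumulation ratio R = 1 / (1 − e^(−kτ)) = 1 / (1 − 0.2225) = 1.286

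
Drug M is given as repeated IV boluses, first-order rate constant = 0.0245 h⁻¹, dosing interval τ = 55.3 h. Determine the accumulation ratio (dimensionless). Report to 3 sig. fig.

1.35

e^(−kτ) = e^(−0.02450 × 55.3) = 0.2580
Accumulation ratio R = 1 / (1 − e^(−kτ)) = 1 / (1 − 0.2580) = 1.348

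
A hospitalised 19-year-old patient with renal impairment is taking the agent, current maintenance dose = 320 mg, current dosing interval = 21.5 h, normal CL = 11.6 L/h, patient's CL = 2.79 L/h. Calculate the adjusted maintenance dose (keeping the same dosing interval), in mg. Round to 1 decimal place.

77.0 mg

To keep the same average steady-state level, dosing rate must scale with clearance.
CL ratio = 2.79 / 11.6 = 0.2405
New dose (same interval) = 320 × 0.2405 = 76.96 mg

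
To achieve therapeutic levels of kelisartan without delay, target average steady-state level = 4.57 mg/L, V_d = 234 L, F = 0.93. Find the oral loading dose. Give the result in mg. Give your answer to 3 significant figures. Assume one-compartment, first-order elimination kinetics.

LD = Css × Vd / F = 4.57 × 234 / 0.93 = 1150 mg

1150 mg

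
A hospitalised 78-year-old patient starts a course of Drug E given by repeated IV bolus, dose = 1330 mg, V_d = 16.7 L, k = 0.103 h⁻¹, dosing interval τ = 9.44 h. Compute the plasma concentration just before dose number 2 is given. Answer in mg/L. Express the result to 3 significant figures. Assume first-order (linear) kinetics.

30.1 mg/L

C₀ per dose = Dose / Vd = 1330 / 16.7 = 79.64 mg/L
Fraction remaining after one interval: r = e^(−kτ) = e^(−0.1030 × 9.44) = 0.3782
Before dose 2, 1 dose has been given (aged 1τ).
C_trough = C₀ × r = 79.64 × 0.3782 = 30.12 mg/L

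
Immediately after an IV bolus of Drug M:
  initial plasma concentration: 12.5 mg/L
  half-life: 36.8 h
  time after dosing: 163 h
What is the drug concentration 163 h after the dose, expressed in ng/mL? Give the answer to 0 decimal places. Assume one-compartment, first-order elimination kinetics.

k = ln2 / t½ = 0.693147 / 36.8 = 0.01884 h⁻¹
C = C₀ · e^(−k·t) = 12.50 × e^(−0.01884 × 163)
  = 12.50 × 0.04638 = 0.5798 mg/L
Convert: 0.5798 mg/L × 1000 = 579.8 ng/mL

580 ng/mL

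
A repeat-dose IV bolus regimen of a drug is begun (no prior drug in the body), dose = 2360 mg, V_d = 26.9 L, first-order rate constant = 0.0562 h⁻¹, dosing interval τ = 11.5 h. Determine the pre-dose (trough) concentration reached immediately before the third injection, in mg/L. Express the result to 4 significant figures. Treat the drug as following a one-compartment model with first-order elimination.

C₀ per dose = Dose / Vd = 2360 / 26.9 = 87.73 mg/L
Fraction remaining after one interval: r = e^(−kτ) = e^(−0.05620 × 11.5) = 0.5240
Before dose 3, 2 doses have been given (aged 1τ, 2τ).
C_trough = C₀ × (r + r²) = 87.73 × (0.5240 + 0.2746) = 70.06 mg/L

70.06 mg/L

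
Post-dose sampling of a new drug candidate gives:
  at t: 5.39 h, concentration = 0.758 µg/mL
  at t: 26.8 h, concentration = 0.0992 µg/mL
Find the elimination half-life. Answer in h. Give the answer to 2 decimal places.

7.30 h

k = ln(C₁/C₂) / (t₂ − t₁) = ln(0.758/0.0992) / (26.8 − 5.39)
  = 2.034 / 21.41 = 0.09500 h⁻¹
t½ = ln2 / k = 0.693147 / 0.09500 = 7.296 h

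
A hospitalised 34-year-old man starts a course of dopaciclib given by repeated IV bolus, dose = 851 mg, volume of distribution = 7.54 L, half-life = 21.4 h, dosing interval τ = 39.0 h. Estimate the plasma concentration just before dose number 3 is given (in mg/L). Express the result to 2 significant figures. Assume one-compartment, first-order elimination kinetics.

C₀ per dose = Dose / Vd = 851 / 7.54 = 112.9 mg/L
k = ln2 / t½ = 0.693147 / 21.4 = 0.03239 h⁻¹
Fraction remaining after one interval: r = e^(−kτ) = e^(−0.03239 × 39.0) = 0.2827
Before dose 3, 2 doses have been given (aged 1τ, 2τ).
C_trough = C₀ × (r + r²) = 112.9 × (0.2827 + 0.07992) = 40.94 mg/L

41 mg/L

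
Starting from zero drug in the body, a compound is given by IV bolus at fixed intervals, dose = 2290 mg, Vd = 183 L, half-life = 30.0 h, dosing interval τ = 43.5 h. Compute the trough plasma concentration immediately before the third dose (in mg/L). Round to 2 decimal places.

6.26 mg/L

C₀ per dose = Dose / Vd = 2290 / 183 = 12.51 mg/L
k = ln2 / t½ = 0.693147 / 30.0 = 0.02310 h⁻¹
Fraction remaining after one interval: r = e^(−kτ) = e^(−0.02310 × 43.5) = 0.3661
Before dose 3, 2 doses have been given (aged 1τ, 2τ).
C_trough = C₀ × (r + r²) = 12.51 × (0.3661 + 0.1340) = 6.256 mg/L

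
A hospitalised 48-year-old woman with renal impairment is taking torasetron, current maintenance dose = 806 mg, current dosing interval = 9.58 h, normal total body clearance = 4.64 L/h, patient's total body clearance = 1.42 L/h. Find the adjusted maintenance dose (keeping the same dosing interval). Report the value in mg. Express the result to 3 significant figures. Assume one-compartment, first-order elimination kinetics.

To keep the same average steady-state level, dosing rate must scale with clearance.
CL ratio = 1.42 / 4.64 = 0.3060
New dose (same interval) = 806 × 0.3060 = 246.6 mg

247 mg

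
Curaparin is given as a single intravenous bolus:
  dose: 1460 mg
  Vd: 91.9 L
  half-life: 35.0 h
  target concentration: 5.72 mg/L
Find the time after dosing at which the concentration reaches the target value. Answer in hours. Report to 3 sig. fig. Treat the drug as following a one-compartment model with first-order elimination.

C₀ = Dose / Vd = 1460 / 91.9 = 15.89 mg/L
k = ln2 / t½ = 0.693147 / 35.0 = 0.01980 h⁻¹
t = ln(C₀ / C) / k = ln(15.89 / 5.72) / 0.01980
  = ln(2.778) / 0.01980 = 1.022 / 0.01980 = 51.62 h

51.6 h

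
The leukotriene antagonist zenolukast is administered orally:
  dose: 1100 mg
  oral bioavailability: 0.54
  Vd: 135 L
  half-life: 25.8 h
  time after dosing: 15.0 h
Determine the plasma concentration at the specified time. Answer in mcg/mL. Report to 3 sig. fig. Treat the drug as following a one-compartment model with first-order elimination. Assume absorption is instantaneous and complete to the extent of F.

2.94 mcg/mL

Amount reaching circulation = F × Dose = 0.54 × 1100 = 594.0 mg
C₀ = F·Dose / Vd = 594.0 / 135 = 4.400 mg/L
k = ln2 / t½ = 0.693147 / 25.8 = 0.02687 h⁻¹
C = C₀ · e^(−k·t) = 4.400 × e^(−0.02687 × 15.0)
  = 4.400 × 0.6683 = 2.941 mg/L
(2.941 mg/L = 2.941 mcg/mL)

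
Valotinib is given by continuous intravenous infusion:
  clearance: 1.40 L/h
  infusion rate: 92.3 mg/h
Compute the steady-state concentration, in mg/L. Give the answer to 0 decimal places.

66 mg/L

At steady state Css = R₀ / CL = 92.3 / 1.400 = 65.93 mg/L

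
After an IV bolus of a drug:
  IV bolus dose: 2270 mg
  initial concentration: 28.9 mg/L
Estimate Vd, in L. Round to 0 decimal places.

Vd = Dose / C₀ = 2270 / 28.9 = 78.55 L

79 L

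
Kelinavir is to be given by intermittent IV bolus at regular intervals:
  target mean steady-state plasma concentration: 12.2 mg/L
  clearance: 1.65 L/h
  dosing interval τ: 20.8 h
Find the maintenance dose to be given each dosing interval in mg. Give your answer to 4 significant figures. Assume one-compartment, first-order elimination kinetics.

At steady state, Dose/τ = Css × CL.
Dose = Css × CL × τ = 12.2 × 1.650 × 20.8 = 418.7 mg

418.7 mg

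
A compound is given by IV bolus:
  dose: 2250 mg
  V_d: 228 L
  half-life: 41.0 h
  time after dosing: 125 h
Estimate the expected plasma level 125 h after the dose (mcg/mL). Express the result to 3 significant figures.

C₀ = Dose / Vd = 2250 / 228 = 9.868 mg/L
k = ln2 / t½ = 0.693147 / 41.0 = 0.01691 h⁻¹
C = C₀ · e^(−k·t) = 9.868 × e^(−0.01691 × 125)
  = 9.868 × 0.1208 = 1.192 mg/L
(1.192 mg/L = 1.192 mcg/mL)

1.19 mcg/mL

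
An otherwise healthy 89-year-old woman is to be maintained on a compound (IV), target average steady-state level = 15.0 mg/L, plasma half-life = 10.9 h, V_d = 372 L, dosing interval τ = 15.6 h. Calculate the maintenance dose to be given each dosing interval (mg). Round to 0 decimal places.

k = ln2 / t½ = 0.693147 / 10.9 = 0.06359 h⁻¹
CL = k × Vd = 0.06359 × 372 = 23.66 L/h
At steady state, Dose/τ = Css × CL.
Dose = Css × CL × τ = 15.0 × 23.66 × 15.6 = 5536 mg

5536 mg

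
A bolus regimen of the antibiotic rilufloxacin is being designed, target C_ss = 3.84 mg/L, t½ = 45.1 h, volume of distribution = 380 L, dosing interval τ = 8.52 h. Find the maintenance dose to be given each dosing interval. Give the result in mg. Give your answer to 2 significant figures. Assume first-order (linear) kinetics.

k = ln2 / t½ = 0.693147 / 45.1 = 0.01537 h⁻¹
CL = k × Vd = 0.01537 × 380 = 5.841 L/h
At steady state, Dose/τ = Css × CL.
Dose = Css × CL × τ = 3.84 × 5.841 × 8.52 = 191.1 mg

190 mg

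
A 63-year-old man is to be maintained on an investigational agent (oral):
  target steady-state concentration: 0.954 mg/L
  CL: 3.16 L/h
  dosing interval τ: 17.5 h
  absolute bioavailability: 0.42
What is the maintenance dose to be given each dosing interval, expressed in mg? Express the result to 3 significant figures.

126 mg

At steady state, F × (Dose/τ) = Css × CL.
Dose = Css × CL × τ / F = 0.954 × 3.160 × 17.5 / 0.42 = 125.6 mg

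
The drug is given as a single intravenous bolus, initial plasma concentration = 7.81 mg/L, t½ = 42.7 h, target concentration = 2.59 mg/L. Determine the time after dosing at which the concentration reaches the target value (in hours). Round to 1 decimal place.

k = ln2 / t½ = 0.693147 / 42.7 = 0.01623 h⁻¹
t = ln(C₀ / C) / k = ln(7.810 / 2.59) / 0.01623
  = ln(3.015) / 0.01623 = 1.104 / 0.01623 = 68.02 h

68.0 h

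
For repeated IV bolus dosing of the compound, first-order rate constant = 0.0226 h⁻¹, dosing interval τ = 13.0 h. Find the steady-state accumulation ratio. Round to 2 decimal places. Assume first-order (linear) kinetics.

e^(−kτ) = e^(−0.02260 × 13.0) = 0.7454
Accumulation ratio R = 1 / (1 − e^(−kτ)) = 1 / (1 − 0.7454) = 3.928

3.93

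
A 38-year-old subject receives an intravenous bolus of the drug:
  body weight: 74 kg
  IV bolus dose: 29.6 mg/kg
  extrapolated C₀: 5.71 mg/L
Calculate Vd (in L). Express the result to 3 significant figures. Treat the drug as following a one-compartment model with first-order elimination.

384 L

Dose = 29.6 × 74 = 2190 mg
Vd = Dose / C₀ = 2190 / 5.71 = 383.5 L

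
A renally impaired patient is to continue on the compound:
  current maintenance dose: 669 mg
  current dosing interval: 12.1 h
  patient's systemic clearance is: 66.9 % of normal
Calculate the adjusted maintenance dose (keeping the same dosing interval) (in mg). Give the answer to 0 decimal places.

To keep the same average steady-state level, dosing rate must scale with clearance.
CL ratio = 66.9 / 100 = 0.6690
New dose (same interval) = 669 × 0.6690 = 447.6 mg

448 mg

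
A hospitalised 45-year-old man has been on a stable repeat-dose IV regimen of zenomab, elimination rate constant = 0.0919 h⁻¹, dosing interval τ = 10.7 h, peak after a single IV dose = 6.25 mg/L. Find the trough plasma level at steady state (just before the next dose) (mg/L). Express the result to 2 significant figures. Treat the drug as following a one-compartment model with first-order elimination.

e^(−kτ) = e^(−0.09190 × 10.7) = 0.3741
Accumulation ratio R = 1 / (1 − e^(−kτ)) = 1 / (1 − 0.3741) = 1.598
Steady-state trough = C₀ × R × e^(−kτ) = 6.25 × 1.598 × 0.3741 = 3.736 mg/L

3.7 mg/L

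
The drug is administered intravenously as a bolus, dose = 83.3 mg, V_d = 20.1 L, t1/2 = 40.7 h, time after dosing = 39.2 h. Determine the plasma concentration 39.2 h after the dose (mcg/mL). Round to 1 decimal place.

C₀ = Dose / Vd = 83.30 / 20.1 = 4.144 mg/L
k = ln2 / t½ = 0.693147 / 40.7 = 0.01703 h⁻¹
C = C₀ · e^(−k·t) = 4.144 × e^(−0.01703 × 39.2)
  = 4.144 × 0.5130 = 2.126 mg/L
(2.126 mg/L = 2.126 mcg/mL)

2.1 mcg/mL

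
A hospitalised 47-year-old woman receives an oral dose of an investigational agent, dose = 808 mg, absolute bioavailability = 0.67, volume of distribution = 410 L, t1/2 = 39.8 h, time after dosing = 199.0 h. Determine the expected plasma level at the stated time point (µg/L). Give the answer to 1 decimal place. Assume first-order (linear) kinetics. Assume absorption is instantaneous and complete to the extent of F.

41.3 µg/L

Amount reaching circulation = F × Dose = 0.67 × 808.0 = 541.4 mg
C₀ = F·Dose / Vd = 541.4 / 410 = 1.320 mg/L
k = ln2 / t½ = 0.693147 / 39.8 = 0.01742 h⁻¹
t / t½ = 199.0 / 39.8 = 5 half-lives
C = C₀ × (1/2)^5 = 1.320 × 0.03125 = 0.04125 mg/L
Convert: 0.04125 mg/L × 1000 = 41.25 µg/L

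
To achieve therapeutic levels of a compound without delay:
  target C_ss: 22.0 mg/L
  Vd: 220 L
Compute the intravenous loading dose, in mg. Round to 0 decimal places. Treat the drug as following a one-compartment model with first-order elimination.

LD = Css × Vd = 22.0 × 220 = 4840 mg

4840 mg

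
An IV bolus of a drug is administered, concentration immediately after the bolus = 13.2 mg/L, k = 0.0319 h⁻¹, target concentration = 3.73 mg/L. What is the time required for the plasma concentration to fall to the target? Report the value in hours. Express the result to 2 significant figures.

40 h

t = ln(C₀ / C) / k = ln(13.20 / 3.73) / 0.03190
  = ln(3.539) / 0.03190 = 1.264 / 0.03190 = 39.62 h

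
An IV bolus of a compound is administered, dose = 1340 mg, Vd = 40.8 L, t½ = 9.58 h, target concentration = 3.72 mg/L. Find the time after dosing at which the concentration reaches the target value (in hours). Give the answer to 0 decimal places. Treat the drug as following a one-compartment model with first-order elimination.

30 h

C₀ = Dose / Vd = 1340 / 40.8 = 32.84 mg/L
k = ln2 / t½ = 0.693147 / 9.58 = 0.07235 h⁻¹
t = ln(C₀ / C) / k = ln(32.84 / 3.72) / 0.07235
  = ln(8.828) / 0.07235 = 2.178 / 0.07235 = 30.10 h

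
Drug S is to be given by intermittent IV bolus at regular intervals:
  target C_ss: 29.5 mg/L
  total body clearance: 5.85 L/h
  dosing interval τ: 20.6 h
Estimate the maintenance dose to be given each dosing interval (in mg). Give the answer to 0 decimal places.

At steady state, Dose/τ = Css × CL.
Dose = Css × CL × τ = 29.5 × 5.850 × 20.6 = 3555 mg

3555 mg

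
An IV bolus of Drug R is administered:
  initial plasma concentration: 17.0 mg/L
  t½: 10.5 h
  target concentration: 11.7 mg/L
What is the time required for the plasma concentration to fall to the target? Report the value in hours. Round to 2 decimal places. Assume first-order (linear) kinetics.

k = ln2 / t½ = 0.693147 / 10.5 = 0.06601 h⁻¹
t = ln(C₀ / C) / k = ln(17.00 / 11.7) / 0.06601
  = ln(1.453) / 0.06601 = 0.3736 / 0.06601 = 5.660 h

5.66 h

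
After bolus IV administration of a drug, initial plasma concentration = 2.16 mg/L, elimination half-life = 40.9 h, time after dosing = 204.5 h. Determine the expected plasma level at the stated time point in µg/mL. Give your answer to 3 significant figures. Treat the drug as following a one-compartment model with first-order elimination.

0.0675 µg/mL

k = ln2 / t½ = 0.693147 / 40.9 = 0.01695 h⁻¹
t / t½ = 204.5 / 40.9 = 5 half-lives
C = C₀ × (1/2)^5 = 2.160 × 0.03125 = 0.06750 mg/L
(0.06750 mg/L = 0.06750 µg/mL)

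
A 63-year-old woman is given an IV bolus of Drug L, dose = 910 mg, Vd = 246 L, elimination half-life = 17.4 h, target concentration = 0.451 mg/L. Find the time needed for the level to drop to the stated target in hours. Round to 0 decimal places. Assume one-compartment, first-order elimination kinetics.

53 h

C₀ = Dose / Vd = 910.0 / 246 = 3.699 mg/L
k = ln2 / t½ = 0.693147 / 17.4 = 0.03984 h⁻¹
t = ln(C₀ / C) / k = ln(3.699 / 0.451) / 0.03984
  = ln(8.202) / 0.03984 = 2.104 / 0.03984 = 52.81 h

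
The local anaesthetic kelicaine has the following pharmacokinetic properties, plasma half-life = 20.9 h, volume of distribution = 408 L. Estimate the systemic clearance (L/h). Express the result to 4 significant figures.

k = ln2 / t½ = 0.693147 / 20.9 = 0.03316 h⁻¹
CL = k × Vd = 0.03316 × 408 = 13.53 L/h

13.53 L/h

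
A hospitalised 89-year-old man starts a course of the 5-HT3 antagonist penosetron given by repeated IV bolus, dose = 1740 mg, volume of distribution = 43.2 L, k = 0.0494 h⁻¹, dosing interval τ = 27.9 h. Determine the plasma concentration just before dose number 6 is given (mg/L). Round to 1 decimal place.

13.6 mg/L

C₀ per dose = Dose / Vd = 1740 / 43.2 = 40.28 mg/L
Fraction remaining after one interval: r = e^(−kτ) = e^(−0.04940 × 27.9) = 0.2520
Before dose 6, 5 doses have been given (aged 1τ, 2τ, 3τ, 4τ, 5τ).
C_trough = C₀ × (r + r² + … + r^5) = C₀ × r(1−r^5)/(1−r)
        = 40.28 × 0.2520 × (1 − 0.001016) / (1 − 0.2520) = 13.56 mg/L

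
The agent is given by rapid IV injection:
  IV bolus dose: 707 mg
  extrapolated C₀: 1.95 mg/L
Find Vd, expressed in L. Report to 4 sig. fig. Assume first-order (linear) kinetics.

Vd = Dose / C₀ = 707.0 / 1.95 = 362.6 L

362.6 L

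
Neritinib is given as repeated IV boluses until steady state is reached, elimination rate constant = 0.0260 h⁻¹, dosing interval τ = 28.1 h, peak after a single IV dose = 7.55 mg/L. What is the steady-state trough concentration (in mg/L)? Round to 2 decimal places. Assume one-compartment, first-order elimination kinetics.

7.01 mg/L

e^(−kτ) = e^(−0.02600 × 28.1) = 0.4816
Accumulation ratio R = 1 / (1 − e^(−kτ)) = 1 / (1 − 0.4816) = 1.929
Steady-state trough = C₀ × R × e^(−kτ) = 7.55 × 1.929 × 0.4816 = 7.014 mg/L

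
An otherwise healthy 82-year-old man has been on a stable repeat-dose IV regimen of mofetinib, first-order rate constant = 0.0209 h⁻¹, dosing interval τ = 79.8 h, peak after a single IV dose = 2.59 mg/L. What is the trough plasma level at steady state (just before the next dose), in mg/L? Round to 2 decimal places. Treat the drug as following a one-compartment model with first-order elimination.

0.60 mg/L

e^(−kτ) = e^(−0.02090 × 79.8) = 0.1887
Accumulation ratio R = 1 / (1 − e^(−kτ)) = 1 / (1 − 0.1887) = 1.233
Steady-state trough = C₀ × R × e^(−kτ) = 2.59 × 1.233 × 0.1887 = 0.6026 mg/L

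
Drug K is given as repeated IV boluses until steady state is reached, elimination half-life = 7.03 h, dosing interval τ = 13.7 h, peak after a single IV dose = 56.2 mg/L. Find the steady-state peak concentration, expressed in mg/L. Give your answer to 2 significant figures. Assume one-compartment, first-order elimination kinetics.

76 mg/L

k = ln2 / t½ = 0.693147 / 7.03 = 0.09860 h⁻¹
e^(−kτ) = e^(−0.09860 × 13.7) = 0.2590
Accumulation ratio R = 1 / (1 − e^(−kτ)) = 1 / (1 − 0.2590) = 1.350
Steady-state peak = C₀ × R = 56.2 × 1.350 = 75.87 mg/L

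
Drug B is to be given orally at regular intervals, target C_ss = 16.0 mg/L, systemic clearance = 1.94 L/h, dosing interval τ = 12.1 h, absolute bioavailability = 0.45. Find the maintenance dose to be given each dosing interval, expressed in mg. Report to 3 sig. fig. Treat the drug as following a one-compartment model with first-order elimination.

835 mg

At steady state, F × (Dose/τ) = Css × CL.
Dose = Css × CL × τ / F = 16.0 × 1.940 × 12.1 / 0.45 = 834.6 mg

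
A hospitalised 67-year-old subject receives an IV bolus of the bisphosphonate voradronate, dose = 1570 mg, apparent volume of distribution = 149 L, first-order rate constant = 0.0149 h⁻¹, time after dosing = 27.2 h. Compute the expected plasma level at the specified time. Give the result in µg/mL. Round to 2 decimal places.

7.03 µg/mL

C₀ = Dose / Vd = 1570 / 149 = 10.54 mg/L
C = C₀ · e^(−k·t) = 10.54 × e^(−0.01490 × 27.2)
  = 10.54 × 0.6668 = 7.028 mg/L
(7.028 mg/L = 7.028 µg/mL)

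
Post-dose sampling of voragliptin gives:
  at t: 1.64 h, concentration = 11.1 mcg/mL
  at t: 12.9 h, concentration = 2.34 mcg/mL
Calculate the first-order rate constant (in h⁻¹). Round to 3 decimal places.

k = ln(C₁/C₂) / (t₂ − t₁) = ln(11.1/2.34) / (12.9 − 1.64)
  = 1.557 / 11.26 = 0.1383 h⁻¹

0.138 h⁻¹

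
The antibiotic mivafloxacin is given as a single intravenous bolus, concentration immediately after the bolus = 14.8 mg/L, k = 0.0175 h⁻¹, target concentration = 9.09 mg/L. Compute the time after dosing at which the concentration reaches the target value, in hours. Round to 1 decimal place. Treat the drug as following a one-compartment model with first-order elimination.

27.9 h

t = ln(C₀ / C) / k = ln(14.80 / 9.09) / 0.01750
  = ln(1.628) / 0.01750 = 0.4874 / 0.01750 = 27.85 h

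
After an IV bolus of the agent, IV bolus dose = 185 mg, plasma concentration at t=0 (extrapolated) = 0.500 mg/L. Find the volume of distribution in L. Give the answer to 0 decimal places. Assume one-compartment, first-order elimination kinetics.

370 L

Vd = Dose / C₀ = 185.0 / 0.500 = 370.0 L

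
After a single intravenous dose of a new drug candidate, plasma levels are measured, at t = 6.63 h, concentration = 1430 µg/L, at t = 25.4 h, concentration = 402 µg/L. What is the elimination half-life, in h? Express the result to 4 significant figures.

10.25 h

k = ln(C₁/C₂) / (t₂ − t₁) = ln(1430/402) / (25.4 − 6.63)
  = 1.269 / 18.77 = 0.06761 h⁻¹
t½ = ln2 / k = 0.693147 / 0.06761 = 10.25 h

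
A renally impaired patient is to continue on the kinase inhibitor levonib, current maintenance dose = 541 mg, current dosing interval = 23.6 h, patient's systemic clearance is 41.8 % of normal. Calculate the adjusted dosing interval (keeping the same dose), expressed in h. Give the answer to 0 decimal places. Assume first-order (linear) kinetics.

56 h

To keep the same average steady-state level, dosing rate must scale with clearance.
CL ratio = 41.8 / 100 = 0.4180
New interval (same dose) = 23.6 / 0.4180 = 56.46 h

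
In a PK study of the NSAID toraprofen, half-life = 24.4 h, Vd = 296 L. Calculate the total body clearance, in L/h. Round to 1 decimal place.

8.4 L/h

k = ln2 / t½ = 0.693147 / 24.4 = 0.02841 h⁻¹
CL = k × Vd = 0.02841 × 296 = 8.409 L/h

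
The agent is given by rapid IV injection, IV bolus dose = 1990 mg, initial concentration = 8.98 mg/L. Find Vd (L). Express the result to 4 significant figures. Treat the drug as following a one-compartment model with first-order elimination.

221.6 L

Vd = Dose / C₀ = 1990 / 8.98 = 221.6 L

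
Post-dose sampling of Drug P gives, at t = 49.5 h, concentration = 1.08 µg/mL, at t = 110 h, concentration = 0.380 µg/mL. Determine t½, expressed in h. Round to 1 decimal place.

k = ln(C₁/C₂) / (t₂ − t₁) = ln(1.08/0.380) / (110 − 49.5)
  = 1.045 / 60.50 = 0.01727 h⁻¹
t½ = ln2 / k = 0.693147 / 0.01727 = 40.14 h

40.1 h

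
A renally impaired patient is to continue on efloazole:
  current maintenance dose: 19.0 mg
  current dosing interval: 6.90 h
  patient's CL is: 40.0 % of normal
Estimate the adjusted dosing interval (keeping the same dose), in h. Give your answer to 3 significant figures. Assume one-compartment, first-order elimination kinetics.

17.3 h

To keep the same average steady-state level, dosing rate must scale with clearance.
CL ratio = 40.0 / 100 = 0.4000
New interval (same dose) = 6.90 / 0.4000 = 17.25 h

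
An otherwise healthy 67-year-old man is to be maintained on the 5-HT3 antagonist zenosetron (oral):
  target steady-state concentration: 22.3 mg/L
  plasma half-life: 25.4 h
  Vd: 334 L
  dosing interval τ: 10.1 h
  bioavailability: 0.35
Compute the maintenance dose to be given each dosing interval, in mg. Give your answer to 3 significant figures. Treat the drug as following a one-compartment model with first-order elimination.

5870 mg

k = ln2 / t½ = 0.693147 / 25.4 = 0.02729 h⁻¹
CL = k × Vd = 0.02729 × 334 = 9.115 L/h
At steady state, F × (Dose/τ) = Css × CL.
Dose = Css × CL × τ / F = 22.3 × 9.115 × 10.1 / 0.35 = 5866 mg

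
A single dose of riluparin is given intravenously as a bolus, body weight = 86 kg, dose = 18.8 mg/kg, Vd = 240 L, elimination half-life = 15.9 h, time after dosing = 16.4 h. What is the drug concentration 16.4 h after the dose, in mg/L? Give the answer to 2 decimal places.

Total dose = 18.8 × 86 = 1617 mg
C₀ = Dose / Vd = 1617 / 240 = 6.738 mg/L
k = ln2 / t½ = 0.693147 / 15.9 = 0.04359 h⁻¹
C = C₀ · e^(−k·t) = 6.738 × e^(−0.04359 × 16.4)
  = 6.738 × 0.4893 = 3.297 mg/L

3.30 mg/L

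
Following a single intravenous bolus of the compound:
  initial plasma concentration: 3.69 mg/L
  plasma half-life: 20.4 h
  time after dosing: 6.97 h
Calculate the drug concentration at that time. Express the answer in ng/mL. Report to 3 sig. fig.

2910 ng/mL

k = ln2 / t½ = 0.693147 / 20.4 = 0.03398 h⁻¹
C = C₀ · e^(−k·t) = 3.690 × e^(−0.03398 × 6.97)
  = 3.690 × 0.7891 = 2.912 mg/L
Convert: 2.912 mg/L × 1000 = 2912 ng/mL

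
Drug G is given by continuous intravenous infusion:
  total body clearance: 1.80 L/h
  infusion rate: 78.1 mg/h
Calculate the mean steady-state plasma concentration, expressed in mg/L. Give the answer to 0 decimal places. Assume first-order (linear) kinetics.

At steady state Css = R₀ / CL = 78.1 / 1.800 = 43.39 mg/L

43 mg/L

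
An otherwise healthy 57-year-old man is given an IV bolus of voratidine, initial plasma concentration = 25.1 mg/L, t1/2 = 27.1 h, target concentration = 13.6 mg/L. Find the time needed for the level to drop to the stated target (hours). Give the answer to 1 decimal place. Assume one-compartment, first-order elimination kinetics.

k = ln2 / t½ = 0.693147 / 27.1 = 0.02558 h⁻¹
t = ln(C₀ / C) / k = ln(25.10 / 13.6) / 0.02558
  = ln(1.846) / 0.02558 = 0.6130 / 0.02558 = 23.96 h

24.0 h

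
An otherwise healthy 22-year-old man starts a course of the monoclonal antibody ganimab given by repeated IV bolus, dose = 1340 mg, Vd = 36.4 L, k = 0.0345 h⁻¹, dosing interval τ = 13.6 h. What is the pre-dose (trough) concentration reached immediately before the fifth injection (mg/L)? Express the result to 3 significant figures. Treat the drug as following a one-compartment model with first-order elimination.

C₀ per dose = Dose / Vd = 1340 / 36.4 = 36.81 mg/L
Fraction remaining after one interval: r = e^(−kτ) = e^(−0.03450 × 13.6) = 0.6255
Before dose 5, 4 doses have been given (aged 1τ, 2τ, 3τ, 4τ).
C_trough = C₀ × (r + r² + … + r^4) = C₀ × r(1−r^4)/(1−r)
        = 36.81 × 0.6255 × (1 − 0.1531) / (1 − 0.6255) = 52.07 mg/L

52.1 mg/L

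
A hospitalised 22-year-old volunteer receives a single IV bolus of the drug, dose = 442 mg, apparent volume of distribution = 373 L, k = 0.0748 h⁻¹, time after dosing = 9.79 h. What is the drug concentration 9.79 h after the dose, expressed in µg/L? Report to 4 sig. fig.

569.7 µg/L

C₀ = Dose / Vd = 442.0 / 373 = 1.185 mg/L
C = C₀ · e^(−k·t) = 1.185 × e^(−0.07480 × 9.79)
  = 1.185 × 0.4808 = 0.5697 mg/L
Convert: 0.5697 mg/L × 1000 = 569.7 µg/L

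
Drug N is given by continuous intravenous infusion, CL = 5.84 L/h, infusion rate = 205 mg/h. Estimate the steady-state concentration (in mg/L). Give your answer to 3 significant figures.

35.1 mg/L

At steady state Css = R₀ / CL = 205 / 5.840 = 35.10 mg/L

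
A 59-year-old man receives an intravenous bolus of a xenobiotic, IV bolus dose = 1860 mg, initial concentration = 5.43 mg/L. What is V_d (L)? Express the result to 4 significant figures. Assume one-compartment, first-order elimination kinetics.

Vd = Dose / C₀ = 1860 / 5.43 = 342.5 L

342.5 L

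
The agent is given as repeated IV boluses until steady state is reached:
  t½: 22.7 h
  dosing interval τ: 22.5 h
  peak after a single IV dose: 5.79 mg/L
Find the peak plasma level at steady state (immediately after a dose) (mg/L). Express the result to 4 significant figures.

11.65 mg/L

k = ln2 / t½ = 0.693147 / 22.7 = 0.03054 h⁻¹
e^(−kτ) = e^(−0.03054 × 22.5) = 0.5030
Accumulation ratio R = 1 / (1 − e^(−kτ)) = 1 / (1 − 0.5030) = 2.012
Steady-state peak = C₀ × R = 5.79 × 2.012 = 11.65 mg/L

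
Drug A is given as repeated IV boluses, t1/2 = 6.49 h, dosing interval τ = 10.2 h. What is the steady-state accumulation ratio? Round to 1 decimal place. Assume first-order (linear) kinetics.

1.5

k = ln2 / t½ = 0.693147 / 6.49 = 0.1068 h⁻¹
e^(−kτ) = e^(−0.1068 × 10.2) = 0.3364
Accumulation ratio R = 1 / (1 − e^(−kτ)) = 1 / (1 − 0.3364) = 1.507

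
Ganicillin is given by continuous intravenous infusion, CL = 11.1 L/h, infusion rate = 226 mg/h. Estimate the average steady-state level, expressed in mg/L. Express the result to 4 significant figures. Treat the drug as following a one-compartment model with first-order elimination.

At steady state Css = R₀ / CL = 226 / 11.10 = 20.36 mg/L

20.36 mg/L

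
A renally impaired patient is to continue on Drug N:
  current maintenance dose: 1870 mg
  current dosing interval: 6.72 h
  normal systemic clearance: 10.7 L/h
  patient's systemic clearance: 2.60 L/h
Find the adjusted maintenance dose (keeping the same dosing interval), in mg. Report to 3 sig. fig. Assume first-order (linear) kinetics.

To keep the same average steady-state level, dosing rate must scale with clearance.
CL ratio = 2.60 / 10.7 = 0.2430
New dose (same interval) = 1870 × 0.2430 = 454.4 mg

454 mg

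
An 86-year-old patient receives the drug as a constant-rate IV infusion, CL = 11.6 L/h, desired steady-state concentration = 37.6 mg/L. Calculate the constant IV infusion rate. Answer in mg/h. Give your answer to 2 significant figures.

440 mg/h

At steady state, infusion rate R₀ = Css × CL = 37.6 × 11.60 = 436.2 mg/h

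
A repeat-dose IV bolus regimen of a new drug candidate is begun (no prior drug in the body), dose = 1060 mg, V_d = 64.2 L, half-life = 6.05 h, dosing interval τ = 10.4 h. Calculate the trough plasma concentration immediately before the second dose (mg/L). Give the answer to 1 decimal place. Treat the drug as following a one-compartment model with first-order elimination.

5.0 mg/L

C₀ per dose = Dose / Vd = 1060 / 64.2 = 16.51 mg/L
k = ln2 / t½ = 0.693147 / 6.05 = 0.1146 h⁻¹
Fraction remaining after one interval: r = e^(−kτ) = e^(−0.1146 × 10.4) = 0.3037
Before dose 2, 1 dose has been given (aged 1τ).
C_trough = C₀ × r = 16.51 × 0.3037 = 5.014 mg/L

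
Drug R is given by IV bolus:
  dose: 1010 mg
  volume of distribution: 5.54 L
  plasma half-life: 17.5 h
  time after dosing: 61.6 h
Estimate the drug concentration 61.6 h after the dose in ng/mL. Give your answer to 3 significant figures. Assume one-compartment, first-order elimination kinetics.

15900 ng/mL

C₀ = Dose / Vd = 1010 / 5.54 = 182.3 mg/L
k = ln2 / t½ = 0.693147 / 17.5 = 0.03961 h⁻¹
C = C₀ · e^(−k·t) = 182.3 × e^(−0.03961 × 61.6)
  = 182.3 × 0.08716 = 15.89 mg/L
Convert: 15.89 mg/L × 1000 = 15890 ng/mL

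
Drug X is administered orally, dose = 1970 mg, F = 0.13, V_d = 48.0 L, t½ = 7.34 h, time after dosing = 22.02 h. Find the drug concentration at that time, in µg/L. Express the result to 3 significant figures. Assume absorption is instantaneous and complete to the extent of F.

667 µg/L

Amount reaching circulation = F × Dose = 0.13 × 1970 = 256.1 mg
C₀ = F·Dose / Vd = 256.1 / 48.0 = 5.335 mg/L
k = ln2 / t½ = 0.693147 / 7.34 = 0.09443 h⁻¹
t / t½ = 22.02 / 7.34 = 3 half-lives
C = C₀ × (1/2)^3 = 5.335 × 0.1250 = 0.6669 mg/L
Convert: 0.6669 mg/L × 1000 = 666.9 µg/L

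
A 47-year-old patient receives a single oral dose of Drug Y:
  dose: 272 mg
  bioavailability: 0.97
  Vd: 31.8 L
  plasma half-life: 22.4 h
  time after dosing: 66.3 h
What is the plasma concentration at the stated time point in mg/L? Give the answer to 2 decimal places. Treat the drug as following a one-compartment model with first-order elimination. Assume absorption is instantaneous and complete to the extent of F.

Amount reaching circulation = F × Dose = 0.97 × 272.0 = 263.8 mg
C₀ = F·Dose / Vd = 263.8 / 31.8 = 8.296 mg/L
k = ln2 / t½ = 0.693147 / 22.4 = 0.03094 h⁻¹
C = C₀ · e^(−k·t) = 8.296 × e^(−0.03094 × 66.3)
  = 8.296 × 0.1286 = 1.067 mg/L

1.07 mg/L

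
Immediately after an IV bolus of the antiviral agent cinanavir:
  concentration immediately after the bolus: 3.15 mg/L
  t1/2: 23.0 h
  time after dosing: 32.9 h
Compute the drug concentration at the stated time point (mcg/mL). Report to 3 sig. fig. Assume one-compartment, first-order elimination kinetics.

k = ln2 / t½ = 0.693147 / 23.0 = 0.03014 h⁻¹
C = C₀ · e^(−k·t) = 3.150 × e^(−0.03014 × 32.9)
  = 3.150 × 0.3710 = 1.169 mg/L
(1.169 mg/L = 1.169 mcg/mL)

1.17 mcg/mL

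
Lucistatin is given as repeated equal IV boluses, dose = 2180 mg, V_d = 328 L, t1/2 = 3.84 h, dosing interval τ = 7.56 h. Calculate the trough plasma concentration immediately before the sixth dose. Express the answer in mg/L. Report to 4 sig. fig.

C₀ per dose = Dose / Vd = 2180 / 328 = 6.646 mg/L
k = ln2 / t½ = 0.693147 / 3.84 = 0.1805 h⁻¹
Fraction remaining after one interval: r = e^(−kτ) = e^(−0.1805 × 7.56) = 0.2555
Before dose 6, 5 doses have been given (aged 1τ, 2τ, 3τ, 4τ, 5τ).
C_trough = C₀ × (r + r² + … + r^5) = C₀ × r(1−r^5)/(1−r)
        = 6.646 × 0.2555 × (1 − 0.001089) / (1 − 0.2555) = 2.278 mg/L

2.278 mg/L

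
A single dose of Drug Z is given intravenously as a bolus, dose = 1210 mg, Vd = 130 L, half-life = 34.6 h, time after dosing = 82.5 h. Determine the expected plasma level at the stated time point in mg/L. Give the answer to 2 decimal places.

1.78 mg/L

C₀ = Dose / Vd = 1210 / 130 = 9.308 mg/L
k = ln2 / t½ = 0.693147 / 34.6 = 0.02003 h⁻¹
C = C₀ · e^(−k·t) = 9.308 × e^(−0.02003 × 82.5)
  = 9.308 × 0.1916 = 1.783 mg/L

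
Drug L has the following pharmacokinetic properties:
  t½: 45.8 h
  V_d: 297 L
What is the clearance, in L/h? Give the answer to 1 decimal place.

k = ln2 / t½ = 0.693147 / 45.8 = 0.01513 h⁻¹
CL = k × Vd = 0.01513 × 297 = 4.494 L/h

4.5 L/h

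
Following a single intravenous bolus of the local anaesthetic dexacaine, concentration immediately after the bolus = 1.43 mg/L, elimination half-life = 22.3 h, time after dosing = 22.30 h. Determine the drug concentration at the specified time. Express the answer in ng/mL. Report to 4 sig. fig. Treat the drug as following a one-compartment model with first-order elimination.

k = ln2 / t½ = 0.693147 / 22.3 = 0.03108 h⁻¹
t / t½ = 22.30 / 22.3 = 1 half-lives
C = C₀ × (1/2)^1 = 1.430 × 0.5000 = 0.7150 mg/L
Convert: 0.7150 mg/L × 1000 = 715.0 ng/mL

715.0 ng/mL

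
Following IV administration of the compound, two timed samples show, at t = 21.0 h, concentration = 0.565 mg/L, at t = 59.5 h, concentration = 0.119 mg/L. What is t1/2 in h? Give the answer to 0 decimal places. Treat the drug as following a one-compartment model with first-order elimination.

k = ln(C₁/C₂) / (t₂ − t₁) = ln(0.565/0.119) / (59.5 − 21.0)
  = 1.558 / 38.50 = 0.04047 h⁻¹
t½ = ln2 / k = 0.693147 / 0.04047 = 17.13 h

17 h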